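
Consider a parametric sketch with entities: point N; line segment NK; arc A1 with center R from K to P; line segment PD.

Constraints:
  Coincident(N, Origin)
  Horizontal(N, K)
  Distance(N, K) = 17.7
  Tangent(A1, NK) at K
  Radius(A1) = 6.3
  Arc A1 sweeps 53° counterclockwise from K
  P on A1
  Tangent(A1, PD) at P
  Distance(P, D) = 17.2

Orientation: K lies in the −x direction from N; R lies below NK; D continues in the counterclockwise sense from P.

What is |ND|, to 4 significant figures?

36.86

N is at the origin; N and K share the same y with |NK| = 17.7 and K on the −x side, so K = (-17.70, 0.000). Tangency of A1 to NK means the radius RK is perpendicular to NK, so R = K + (0, -6.3) = (-17.70, -6.300). On A1, K sits at bearing 90° from R; a 53° counterclockwise sweep puts P at bearing 143°, so P = R + 6.3·(cos 143°, sin 143°) = (-22.73, -2.509). Since A1 is tangent to PD there, RP ⟂ PD, so PD runs along (−sin 143°, cos 143°); with |PD| = 17.2, D = (-33.08, -16.25). Then |ND| = |D − N| = 36.86.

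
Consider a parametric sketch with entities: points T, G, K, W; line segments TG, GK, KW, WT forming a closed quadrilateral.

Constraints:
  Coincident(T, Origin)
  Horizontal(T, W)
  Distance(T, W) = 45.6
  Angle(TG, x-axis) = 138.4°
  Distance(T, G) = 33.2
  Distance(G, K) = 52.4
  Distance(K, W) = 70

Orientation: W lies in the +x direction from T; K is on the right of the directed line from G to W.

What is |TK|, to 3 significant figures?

34.7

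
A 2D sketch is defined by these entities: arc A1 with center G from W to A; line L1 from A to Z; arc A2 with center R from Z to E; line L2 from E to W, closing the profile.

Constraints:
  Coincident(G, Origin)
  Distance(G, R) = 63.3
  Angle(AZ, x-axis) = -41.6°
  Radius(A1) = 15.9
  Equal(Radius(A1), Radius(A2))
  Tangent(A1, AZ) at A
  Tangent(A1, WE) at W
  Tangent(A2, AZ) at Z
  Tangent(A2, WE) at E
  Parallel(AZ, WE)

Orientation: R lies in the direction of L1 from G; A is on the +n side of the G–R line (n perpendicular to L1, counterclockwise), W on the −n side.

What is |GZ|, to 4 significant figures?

65.27

Tangency of A1 to both parallel lines with radius 15.9 puts A and W at G ± 15.9·n: A = (10.56, 11.89), W = (-10.56, -11.89). Equal radii place Z and E the same way about R: Z = R + 15.9·n = (57.89, -30.14), E = R − 15.9·n = (36.78, -53.92). Then |GZ| = |Z − G| = 65.27.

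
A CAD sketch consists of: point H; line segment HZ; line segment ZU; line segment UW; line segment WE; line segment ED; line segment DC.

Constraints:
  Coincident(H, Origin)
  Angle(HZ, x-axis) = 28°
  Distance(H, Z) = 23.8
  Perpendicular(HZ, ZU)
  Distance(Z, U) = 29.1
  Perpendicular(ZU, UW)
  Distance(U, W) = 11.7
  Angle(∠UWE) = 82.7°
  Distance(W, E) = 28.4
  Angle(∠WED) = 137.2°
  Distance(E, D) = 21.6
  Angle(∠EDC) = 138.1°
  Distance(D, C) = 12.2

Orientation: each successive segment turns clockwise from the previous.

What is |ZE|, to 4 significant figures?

8.145

H is at the origin; HZ runs at 28.0° with length 23.8, so Z = (21.01, 11.17). HZ is perpendicular to ZU, so ZU runs at -62.00°; with |ZU| = 29.1, U = (34.68, -14.52). ZU ⟂ UW, so UW runs at -152.0°; with |UW| = 11.7, W = (24.35, -20.01). ∠UWE = 82.7° gives WE at 110.7° from the x-axis; with |WE| = 28.4, E = (14.31, 6.553). Then |ZE| = |E − Z| = 8.145.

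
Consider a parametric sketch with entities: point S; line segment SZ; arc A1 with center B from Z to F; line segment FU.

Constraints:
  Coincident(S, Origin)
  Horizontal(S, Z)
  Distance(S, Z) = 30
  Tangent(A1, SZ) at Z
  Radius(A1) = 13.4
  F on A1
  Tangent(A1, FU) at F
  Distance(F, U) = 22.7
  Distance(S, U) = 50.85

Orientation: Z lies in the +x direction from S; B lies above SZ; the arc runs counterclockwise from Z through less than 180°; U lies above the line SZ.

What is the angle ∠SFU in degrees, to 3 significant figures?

88.1°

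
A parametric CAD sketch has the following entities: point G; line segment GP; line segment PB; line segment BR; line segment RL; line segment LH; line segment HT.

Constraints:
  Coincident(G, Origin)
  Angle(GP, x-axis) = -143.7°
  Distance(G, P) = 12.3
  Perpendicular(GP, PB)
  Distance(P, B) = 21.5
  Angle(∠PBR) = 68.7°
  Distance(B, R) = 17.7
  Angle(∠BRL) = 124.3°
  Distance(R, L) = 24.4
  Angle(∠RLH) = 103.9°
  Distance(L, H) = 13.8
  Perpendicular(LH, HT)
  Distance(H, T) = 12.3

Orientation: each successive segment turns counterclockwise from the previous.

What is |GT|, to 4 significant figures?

9.107

G is at the origin; GP runs at -143.7° with length 12.3, so P = (-9.913, -7.282). GP is perpendicular to PB, so PB runs at -53.70°; with |PB| = 21.5, B = (2.815, -24.61). ∠PBR = 68.7° gives BR at 57.60° from the x-axis; with |BR| = 17.7, R = (12.30, -9.665). ∠BRL = 124.3° gives RL at 113.3° from the x-axis; with |RL| = 24.4, L = (2.648, 12.75). ∠RLH = 103.9° gives LH at -170.6° from the x-axis; with |LH| = 13.8, H = (-10.97, 10.49). LH ⟂ HT, so HT runs at -80.60°; with |HT| = 12.3, T = (-8.958, -1.643). Then |GT| = |T − G| = 9.107.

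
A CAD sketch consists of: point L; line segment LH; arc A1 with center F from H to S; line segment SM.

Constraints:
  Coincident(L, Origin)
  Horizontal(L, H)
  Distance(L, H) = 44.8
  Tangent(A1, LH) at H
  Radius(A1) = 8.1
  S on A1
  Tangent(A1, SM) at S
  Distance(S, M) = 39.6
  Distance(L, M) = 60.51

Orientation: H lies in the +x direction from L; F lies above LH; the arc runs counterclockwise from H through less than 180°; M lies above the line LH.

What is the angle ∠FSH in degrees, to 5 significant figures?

33.746°

L is at the origin; L and H share the same y with |LH| = 44.8 and H on the +x side, so H = (44.800, 0.0000). The tangent condition forces FH to be normal to LH, so F = H + (0, 8.1) = (44.800, 8.1000). Since FS ⟂ SM (tangency), |FM| = √(8.1² + 39.6²) = 40.420 regardless of where S sits on A1. So M lies on both circle(L, 60.51) and circle(F, 40.420); the above-LH intersection is M = (37.123, 47.784). S is the foot of the tangent from M: S = (52.283, 11.201).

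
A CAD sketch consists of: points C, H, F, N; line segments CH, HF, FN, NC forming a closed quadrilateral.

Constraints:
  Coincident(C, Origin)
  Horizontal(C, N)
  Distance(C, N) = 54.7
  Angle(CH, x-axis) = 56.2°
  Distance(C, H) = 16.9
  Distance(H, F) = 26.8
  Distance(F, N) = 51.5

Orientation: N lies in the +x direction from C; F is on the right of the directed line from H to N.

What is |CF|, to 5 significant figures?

13.206

Checks: |HF| = 26.80 ✓; |FN| = 51.50 ✓.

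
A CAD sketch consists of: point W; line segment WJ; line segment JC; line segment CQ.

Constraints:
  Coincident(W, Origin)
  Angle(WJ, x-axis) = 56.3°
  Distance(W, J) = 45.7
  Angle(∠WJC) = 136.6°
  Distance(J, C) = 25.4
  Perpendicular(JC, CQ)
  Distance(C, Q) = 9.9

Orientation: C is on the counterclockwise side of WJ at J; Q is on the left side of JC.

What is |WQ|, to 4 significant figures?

62.42

∠WJC = 136.6°, so JC runs at 56.3° + (180° − 136.6°) = 99.70° from the x-axis; with |JC| = 25.4, C = J + 25.4·(cos 99.70°, sin 99.70°) = (21.08, 63.06). JC is perpendicular to CQ; with |CQ| = 9.9 on the left of JC, Q = C + 9.9·(-0.9857, -0.1685) = (11.32, 61.39). Then |WQ| = |Q − W| = 62.42.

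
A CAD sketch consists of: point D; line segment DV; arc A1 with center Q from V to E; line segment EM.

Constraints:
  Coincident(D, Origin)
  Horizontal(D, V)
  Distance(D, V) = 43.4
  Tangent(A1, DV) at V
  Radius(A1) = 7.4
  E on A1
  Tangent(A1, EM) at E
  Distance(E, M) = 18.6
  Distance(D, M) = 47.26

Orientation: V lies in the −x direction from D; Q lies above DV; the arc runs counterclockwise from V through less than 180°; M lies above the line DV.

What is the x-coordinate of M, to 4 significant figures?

-38.86

Checks: |QE| = 7.400 ✓; ∠(QE, EM) = 90.00° ✓; |EM| = 18.60 ✓; |DM| = 47.26 ✓.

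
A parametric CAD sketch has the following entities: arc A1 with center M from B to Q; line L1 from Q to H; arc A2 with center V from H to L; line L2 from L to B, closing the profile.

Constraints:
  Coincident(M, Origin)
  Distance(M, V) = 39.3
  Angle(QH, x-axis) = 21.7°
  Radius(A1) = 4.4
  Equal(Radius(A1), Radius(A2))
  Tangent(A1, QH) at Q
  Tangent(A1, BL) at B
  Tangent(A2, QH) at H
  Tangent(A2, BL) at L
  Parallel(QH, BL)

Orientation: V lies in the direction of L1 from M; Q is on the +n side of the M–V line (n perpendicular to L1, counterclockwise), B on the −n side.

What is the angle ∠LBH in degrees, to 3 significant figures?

12.6°

Tangency of A1 to both parallel lines with radius 4.4 puts Q and B at M ± 4.4·n: Q = (-1.63, 4.09), B = (1.63, -4.09). Equal radii place H and L the same way about V: H = V + 4.4·n = (34.9, 18.6), L = V − 4.4·n = (38.1, 10.4). Then cos ∠LBH = BL·BH / (|BL||BH|), giving 12.6°.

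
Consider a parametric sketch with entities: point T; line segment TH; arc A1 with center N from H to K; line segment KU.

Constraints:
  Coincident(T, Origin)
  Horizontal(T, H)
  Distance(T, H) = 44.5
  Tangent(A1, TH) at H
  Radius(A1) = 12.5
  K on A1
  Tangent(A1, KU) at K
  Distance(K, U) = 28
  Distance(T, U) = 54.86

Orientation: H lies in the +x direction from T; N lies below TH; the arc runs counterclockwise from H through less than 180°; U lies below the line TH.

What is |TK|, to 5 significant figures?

35.024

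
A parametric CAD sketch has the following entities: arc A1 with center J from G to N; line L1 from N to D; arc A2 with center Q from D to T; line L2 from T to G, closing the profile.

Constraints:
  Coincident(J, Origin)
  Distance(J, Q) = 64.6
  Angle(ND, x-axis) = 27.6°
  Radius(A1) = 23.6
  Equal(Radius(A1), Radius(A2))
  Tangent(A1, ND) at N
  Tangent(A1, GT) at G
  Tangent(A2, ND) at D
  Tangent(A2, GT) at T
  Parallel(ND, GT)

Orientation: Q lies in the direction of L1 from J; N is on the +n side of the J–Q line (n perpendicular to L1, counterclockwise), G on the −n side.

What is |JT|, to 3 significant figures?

68.8

Tangency of A1 to both parallel lines with radius 23.6 puts N and G at J ± 23.6·n: N = (-10.9, 20.9), G = (10.9, -20.9). Equal radii place D and T the same way about Q: D = Q + 23.6·n = (46.3, 50.8), T = Q − 23.6·n = (68.2, 9.01). Then |JT| = |T − J| = 68.8.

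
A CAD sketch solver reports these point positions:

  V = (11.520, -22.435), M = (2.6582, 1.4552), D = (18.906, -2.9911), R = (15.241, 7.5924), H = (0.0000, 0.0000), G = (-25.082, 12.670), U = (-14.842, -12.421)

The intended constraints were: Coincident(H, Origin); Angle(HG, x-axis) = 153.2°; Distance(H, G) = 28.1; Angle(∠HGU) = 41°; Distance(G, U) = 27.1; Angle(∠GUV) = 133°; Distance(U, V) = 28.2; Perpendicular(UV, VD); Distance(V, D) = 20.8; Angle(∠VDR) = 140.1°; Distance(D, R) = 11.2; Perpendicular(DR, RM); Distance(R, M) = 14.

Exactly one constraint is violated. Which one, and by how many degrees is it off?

Perpendicular(DR, RM) — off by 6.90°.

H = (0.00, 0.00) ✓; HG at 153.2° ✓; |HG| = 28.10 ✓; ∠HGU = 41.00° ✓; |GU| = 27.10 ✓; ∠GUV = 133.0° ✓; |UV| = 28.20 ✓; ∠(UV, VD) = 90.00° ✓; |VD| = 20.80 ✓; ∠VDR = 140.1° ✓; |DR| = 11.20 ✓; ∠(DR, RM) = 96.90° ✗; |RM| = 14.00 ✓.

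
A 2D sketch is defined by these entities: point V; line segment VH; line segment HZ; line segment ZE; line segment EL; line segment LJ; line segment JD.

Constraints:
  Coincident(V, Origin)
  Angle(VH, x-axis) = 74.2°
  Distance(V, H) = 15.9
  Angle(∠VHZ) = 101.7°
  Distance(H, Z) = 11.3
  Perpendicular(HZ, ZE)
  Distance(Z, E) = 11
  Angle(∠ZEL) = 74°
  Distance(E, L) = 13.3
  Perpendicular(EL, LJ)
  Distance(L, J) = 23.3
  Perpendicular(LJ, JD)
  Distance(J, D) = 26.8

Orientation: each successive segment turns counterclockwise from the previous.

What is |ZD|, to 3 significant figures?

20.9

V is at the origin; VH runs at 74.2° with length 15.9, so H = (4.33, 15.3). ∠VHZ = 101.7° gives HZ at 152° from the x-axis; with |HZ| = 11.3, Z = (-5.69, 20.5). HZ ⟂ ZE, so ZE runs at -118°; with |ZE| = 11.0, E = (-10.8, 10.8). ∠ZEL = 74.0° gives EL at -11.5° from the x-axis; with |EL| = 13.3, L = (2.26, 8.11). The perpendicularity gives LJ at right angles to EL, so LJ runs at 78.5°; with |LJ| = 23.3, J = (6.91, 30.9). LJ is perpendicular to JD, so JD runs at 168°; with |JD| = 26.8, D = (-19.4, 36.3). Then |ZD| = |D − Z| = 20.9.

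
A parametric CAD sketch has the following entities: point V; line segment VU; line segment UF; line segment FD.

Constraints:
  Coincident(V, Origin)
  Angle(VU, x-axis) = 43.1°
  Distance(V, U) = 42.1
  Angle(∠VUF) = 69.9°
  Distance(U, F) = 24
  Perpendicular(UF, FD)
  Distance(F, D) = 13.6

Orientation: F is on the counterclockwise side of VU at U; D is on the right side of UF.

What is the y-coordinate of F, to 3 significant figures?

39.6

V is at the origin; VU runs at 43.1° with length 42.1, so U = 42.1·(cos 43.1°, sin 43.1°) = (30.7, 28.8). ∠VUF = 69.9°, so UF runs at 43.1° + (180° − 69.9°) = 153° from the x-axis; with |UF| = 24.0, F = U + 24.0·(cos 153°, sin 153°) = (9.32, 39.6). So F.y = 39.6.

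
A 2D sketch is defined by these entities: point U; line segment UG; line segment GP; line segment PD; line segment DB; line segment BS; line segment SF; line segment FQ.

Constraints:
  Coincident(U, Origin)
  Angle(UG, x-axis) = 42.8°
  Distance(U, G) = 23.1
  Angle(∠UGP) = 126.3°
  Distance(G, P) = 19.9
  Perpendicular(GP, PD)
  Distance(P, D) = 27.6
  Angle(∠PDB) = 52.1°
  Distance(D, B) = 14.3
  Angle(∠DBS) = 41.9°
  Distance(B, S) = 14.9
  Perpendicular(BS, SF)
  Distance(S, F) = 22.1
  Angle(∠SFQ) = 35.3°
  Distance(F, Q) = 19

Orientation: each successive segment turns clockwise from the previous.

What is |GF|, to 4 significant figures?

47.03

U is at the origin; UG runs at 42.8° with length 23.1, so G = (16.95, 15.70). ∠UGP = 126.3° gives GP at -10.90° from the x-axis; with |GP| = 19.9, P = (36.49, 11.93). The perpendicularity gives PD at right angles to GP, so PD runs at -100.9°; with |PD| = 27.6, D = (31.27, -15.17). ∠PDB = 52.1° gives DB at 131.2° from the x-axis; with |DB| = 14.3, B = (21.85, -4.410). ∠DBS = 41.9° gives BS at -6.900° from the x-axis; with |BS| = 14.9, S = (36.64, -6.200). BS ⟂ SF, so SF runs at -96.90°; with |SF| = 22.1, F = (33.99, -28.14). Then |GF| = |F − G| = 47.03.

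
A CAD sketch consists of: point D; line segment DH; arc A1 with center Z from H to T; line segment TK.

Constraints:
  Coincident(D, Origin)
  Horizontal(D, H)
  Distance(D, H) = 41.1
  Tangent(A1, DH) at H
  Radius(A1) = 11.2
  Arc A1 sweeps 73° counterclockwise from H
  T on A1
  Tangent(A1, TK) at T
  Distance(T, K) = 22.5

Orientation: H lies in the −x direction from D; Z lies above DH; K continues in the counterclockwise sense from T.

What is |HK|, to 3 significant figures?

34.1

On A1, H sits at bearing -90° from Z; a 73° counterclockwise sweep puts T at bearing -17°, so T = Z + 11.2·(cos -17°, sin -17°) = (-30.4, 7.93). The tangent condition forces ZT to be normal to TK, so TK runs along (−sin -17°, cos -17°); with |TK| = 22.5, K = (-23.8, 29.4). Then |HK| = |K − H| = 34.1.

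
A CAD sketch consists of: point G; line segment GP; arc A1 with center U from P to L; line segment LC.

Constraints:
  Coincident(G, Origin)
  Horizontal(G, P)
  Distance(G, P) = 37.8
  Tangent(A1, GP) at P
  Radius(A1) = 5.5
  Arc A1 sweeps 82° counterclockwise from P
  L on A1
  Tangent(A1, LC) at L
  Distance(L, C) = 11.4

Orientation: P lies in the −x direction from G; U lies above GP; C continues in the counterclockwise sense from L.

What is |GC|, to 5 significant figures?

34.689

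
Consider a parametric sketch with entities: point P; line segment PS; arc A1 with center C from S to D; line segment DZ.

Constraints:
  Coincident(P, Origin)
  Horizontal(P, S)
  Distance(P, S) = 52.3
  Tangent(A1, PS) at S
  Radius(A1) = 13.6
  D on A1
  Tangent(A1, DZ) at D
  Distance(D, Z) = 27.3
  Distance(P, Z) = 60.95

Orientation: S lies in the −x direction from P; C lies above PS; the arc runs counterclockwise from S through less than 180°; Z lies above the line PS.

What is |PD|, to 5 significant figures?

41.997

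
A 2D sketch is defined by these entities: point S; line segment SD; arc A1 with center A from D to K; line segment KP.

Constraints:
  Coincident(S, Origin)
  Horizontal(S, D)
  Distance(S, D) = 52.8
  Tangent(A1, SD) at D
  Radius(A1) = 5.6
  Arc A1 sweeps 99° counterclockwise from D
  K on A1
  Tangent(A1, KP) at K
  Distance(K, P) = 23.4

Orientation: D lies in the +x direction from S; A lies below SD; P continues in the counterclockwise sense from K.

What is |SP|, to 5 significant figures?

58.900

S is at the origin; SD is horizontal with |SD| = 52.8 and D on the +x side, so D = (52.800, 0.0000). The tangent condition forces AD to be normal to SD, so A = D + (0, -5.6) = (52.800, -5.6000). On A1, D sits at bearing 90° from A; a 99° counterclockwise sweep puts K at bearing 189°, so K = A + 5.6·(cos 189°, sin 189°) = (47.269, -6.4760). The tangent condition forces AK to be normal to KP, so KP runs along (−sin 189°, cos 189°); with |KP| = 23.4, P = (50.930, -29.588). Then |SP| = |P − S| = 58.900.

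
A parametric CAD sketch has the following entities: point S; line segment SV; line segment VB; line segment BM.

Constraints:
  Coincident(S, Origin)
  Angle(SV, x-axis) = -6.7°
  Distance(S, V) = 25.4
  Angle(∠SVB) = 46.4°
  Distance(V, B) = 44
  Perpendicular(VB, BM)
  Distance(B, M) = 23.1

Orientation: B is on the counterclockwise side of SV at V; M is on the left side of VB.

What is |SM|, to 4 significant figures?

26.90

S is at the origin; SV runs at -6.7° with length 25.4, so V = 25.4·(cos -6.7°, sin -6.7°) = (25.23, -2.963). ∠SVB = 46.4°, so VB runs at -6.7° + (180° − 46.4°) = 126.9° from the x-axis; with |VB| = 44.0, B = V + 44.0·(cos 126.9°, sin 126.9°) = (-1.192, 32.22). VB is perpendicular to BM; with |BM| = 23.1 on the left of VB, M = B + 23.1·(-0.7997, -0.6004) = (-19.66, 18.35). Then |SM| = |M − S| = 26.90.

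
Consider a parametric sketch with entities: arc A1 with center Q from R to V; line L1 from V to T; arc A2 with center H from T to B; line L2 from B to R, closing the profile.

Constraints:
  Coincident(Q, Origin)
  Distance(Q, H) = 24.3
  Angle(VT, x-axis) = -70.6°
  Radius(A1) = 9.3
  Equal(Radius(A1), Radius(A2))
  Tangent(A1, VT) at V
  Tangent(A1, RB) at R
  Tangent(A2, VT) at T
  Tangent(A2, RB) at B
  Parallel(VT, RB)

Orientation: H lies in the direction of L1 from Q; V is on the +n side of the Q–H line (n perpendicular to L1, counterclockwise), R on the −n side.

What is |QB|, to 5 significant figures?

26.019

The slot axis is L1's direction at -70.6°, so u = (cos -70.6°, sin -70.6°) = (0.33216, -0.94322) and n = (−sin -70.6°, cos -70.6°) = (0.94322, 0.33216). Q is at the origin and H lies 24.3 along u from Q, so H = 24.3·u = (8.0715, -22.920). Tangency of A1 to both parallel lines with radius 9.3 puts V and R at Q ± 9.3·n: V = (8.7720, 3.0891), R = (-8.7720, -3.0891). Equal radii place T and B the same way about H: T = H + 9.3·n = (16.843, -19.831), B = H − 9.3·n = (-0.70046, -26.009). Then |QB| = |B − Q| = 26.019.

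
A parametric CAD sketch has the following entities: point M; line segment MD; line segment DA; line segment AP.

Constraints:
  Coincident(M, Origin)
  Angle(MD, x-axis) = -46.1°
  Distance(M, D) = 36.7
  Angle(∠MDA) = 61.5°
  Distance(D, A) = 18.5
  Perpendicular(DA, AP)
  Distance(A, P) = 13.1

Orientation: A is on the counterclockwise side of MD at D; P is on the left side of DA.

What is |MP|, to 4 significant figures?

19.18

∠MDA = 61.5°, so DA runs at -46.1° + (180° − 61.5°) = 72.40° from the x-axis; with |DA| = 18.5, A = D + 18.5·(cos 72.40°, sin 72.40°) = (31.04, -8.810). DA is perpendicular to AP; with |AP| = 13.1 on the left of DA, P = A + 13.1·(-0.9532, 0.3024) = (18.55, -4.849). Then |MP| = |P − M| = 19.18.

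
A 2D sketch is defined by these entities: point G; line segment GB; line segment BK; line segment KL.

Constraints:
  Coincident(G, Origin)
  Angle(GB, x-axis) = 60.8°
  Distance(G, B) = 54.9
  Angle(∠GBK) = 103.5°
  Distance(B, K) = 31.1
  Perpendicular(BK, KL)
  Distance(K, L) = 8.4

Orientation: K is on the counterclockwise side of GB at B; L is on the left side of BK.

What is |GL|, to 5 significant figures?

62.866

G is at the origin; GB runs at 60.8° with length 54.9, so B = 54.9·(cos 60.8°, sin 60.8°) = (26.783, 47.923). ∠GBK = 103.5°, so BK runs at 60.8° + (180° − 103.5°) = 137.30° from the x-axis; with |BK| = 31.1, K = B + 31.1·(cos 137.30°, sin 137.30°) = (3.9277, 69.014). BK ⟂ KL; with |KL| = 8.4 on the left of BK, L = K + 8.4·(-0.67816, -0.73491) = (-1.7689, 62.841). Then |GL| = |L − G| = 62.866.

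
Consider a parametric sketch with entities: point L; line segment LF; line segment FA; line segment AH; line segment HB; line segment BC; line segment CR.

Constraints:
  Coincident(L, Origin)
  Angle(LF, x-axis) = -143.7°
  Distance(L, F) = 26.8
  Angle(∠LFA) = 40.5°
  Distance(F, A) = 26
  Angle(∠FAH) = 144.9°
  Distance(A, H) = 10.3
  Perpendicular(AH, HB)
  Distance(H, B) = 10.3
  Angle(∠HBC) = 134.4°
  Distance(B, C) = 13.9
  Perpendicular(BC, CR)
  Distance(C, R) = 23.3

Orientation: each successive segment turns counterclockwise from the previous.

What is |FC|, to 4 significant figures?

22.23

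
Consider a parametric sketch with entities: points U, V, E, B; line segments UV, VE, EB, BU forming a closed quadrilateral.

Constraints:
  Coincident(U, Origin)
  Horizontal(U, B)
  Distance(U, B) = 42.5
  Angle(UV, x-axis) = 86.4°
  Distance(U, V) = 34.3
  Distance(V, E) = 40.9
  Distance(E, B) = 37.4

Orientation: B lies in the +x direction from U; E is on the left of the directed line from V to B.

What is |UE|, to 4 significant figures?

56.94

U is at the origin; UB is horizontal with |UB| = 42.5 and B in +x, so B = (42.5, 0). UV runs at 86.4° with |UV| = 34.3, so V = (2.154, 34.23). E is determined by |VE| = 40.9 and |EB| = 37.4 together: it lies at the intersection of circle(V, 40.9) and circle(B, 37.4). With |VB| = 52.91, the foot of the radical line on VB is 29.05 from V and the perpendicular offset is √(40.9² − 29.05²) = 28.80. Taking the left-of-VB solution: E = (42.93, 37.40).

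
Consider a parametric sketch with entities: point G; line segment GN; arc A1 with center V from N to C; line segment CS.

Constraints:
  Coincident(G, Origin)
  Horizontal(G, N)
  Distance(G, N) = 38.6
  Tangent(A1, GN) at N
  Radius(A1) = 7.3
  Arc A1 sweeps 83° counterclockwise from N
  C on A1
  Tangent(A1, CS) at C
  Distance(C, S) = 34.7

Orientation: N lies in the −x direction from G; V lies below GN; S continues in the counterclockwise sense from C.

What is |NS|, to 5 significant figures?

42.433

G is at the origin; GN is horizontal with |GN| = 38.6 and N on the −x side, so N = (-38.600, 0.0000). Tangency of A1 to GN means the radius VN is perpendicular to GN, so V = N + (0, -7.3) = (-38.600, -7.3000). On A1, N sits at bearing 90° from V; an 83° counterclockwise sweep puts C at bearing 173°, so C = V + 7.3·(cos 173°, sin 173°) = (-45.846, -6.4104). Since A1 is tangent to CS there, VC ⟂ CS, so CS runs along (−sin 173°, cos 173°); with |CS| = 34.7, S = (-50.074, -40.852). Then |NS| = |S − N| = 42.433.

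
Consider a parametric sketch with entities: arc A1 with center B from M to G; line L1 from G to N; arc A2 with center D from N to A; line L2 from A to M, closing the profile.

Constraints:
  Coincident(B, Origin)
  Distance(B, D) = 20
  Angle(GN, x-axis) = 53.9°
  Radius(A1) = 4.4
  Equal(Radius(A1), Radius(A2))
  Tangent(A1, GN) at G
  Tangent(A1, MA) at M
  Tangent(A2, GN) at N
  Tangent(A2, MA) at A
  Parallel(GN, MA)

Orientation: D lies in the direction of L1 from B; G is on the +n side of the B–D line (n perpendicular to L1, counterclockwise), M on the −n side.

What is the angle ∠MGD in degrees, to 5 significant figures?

77.593°

B is at the origin and D lies 20.0 along u from B, so D = 20.0·u = (11.784, 16.160). Tangency of A1 to both parallel lines with radius 4.4 puts G and M at B ± 4.4·n: G = (-3.5552, 2.5925), M = (3.5552, -2.5925). Then cos ∠MGD = GM·GD / (|GM||GD|), giving 77.593°.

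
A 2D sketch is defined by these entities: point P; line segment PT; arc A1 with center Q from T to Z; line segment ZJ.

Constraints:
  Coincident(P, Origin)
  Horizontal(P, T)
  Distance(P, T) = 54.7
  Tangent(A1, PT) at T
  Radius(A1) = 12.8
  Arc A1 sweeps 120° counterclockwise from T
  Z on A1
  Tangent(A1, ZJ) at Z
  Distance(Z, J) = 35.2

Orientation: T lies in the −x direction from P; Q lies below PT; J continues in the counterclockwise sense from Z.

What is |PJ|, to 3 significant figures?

69.2

P is at the origin; PT is horizontal with |PT| = 54.7 and T on the −x side, so T = (-54.7, 0.00). The tangent condition forces QT to be normal to PT, so Q = T + (0, -12.8) = (-54.7, -12.8). On A1, T sits at bearing 90° from Q; a 120° counterclockwise sweep puts Z at bearing 210°, so Z = Q + 12.8·(cos 210°, sin 210°) = (-65.8, -19.2). A1 meets ZJ tangentially, so QZ is at right angles to ZJ, so ZJ runs along (−sin 210°, cos 210°); with |ZJ| = 35.2, J = (-48.2, -49.7). Then |PJ| = |J − P| = 69.2.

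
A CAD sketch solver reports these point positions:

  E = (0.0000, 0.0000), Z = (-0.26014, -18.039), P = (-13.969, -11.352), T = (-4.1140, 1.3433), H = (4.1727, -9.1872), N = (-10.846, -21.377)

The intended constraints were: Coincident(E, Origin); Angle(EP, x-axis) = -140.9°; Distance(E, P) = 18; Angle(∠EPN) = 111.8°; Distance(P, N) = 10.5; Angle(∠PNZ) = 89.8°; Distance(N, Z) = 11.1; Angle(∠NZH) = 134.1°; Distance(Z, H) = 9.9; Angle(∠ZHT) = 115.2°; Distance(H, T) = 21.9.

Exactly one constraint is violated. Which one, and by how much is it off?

Distance(H, T) = 21.9 — off by 8.50.

E = (0.00, 0.00) ✓; EP at -140.9° ✓; |EP| = 18.00 ✓; ∠EPN = 111.8° ✓; |PN| = 10.50 ✓; ∠PNZ = 89.80° ✓; |NZ| = 11.10 ✓; ∠NZH = 134.1° ✓; |ZH| = 9.900 ✓; ∠ZHT = 115.2° ✓; |HT| = 13.40 ✗.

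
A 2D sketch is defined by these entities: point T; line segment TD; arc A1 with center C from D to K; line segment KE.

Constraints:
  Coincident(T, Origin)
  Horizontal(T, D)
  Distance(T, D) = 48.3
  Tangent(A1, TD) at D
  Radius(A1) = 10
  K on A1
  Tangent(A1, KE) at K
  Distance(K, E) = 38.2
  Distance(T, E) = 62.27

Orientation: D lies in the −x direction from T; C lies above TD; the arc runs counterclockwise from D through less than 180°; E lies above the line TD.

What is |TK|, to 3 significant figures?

39.6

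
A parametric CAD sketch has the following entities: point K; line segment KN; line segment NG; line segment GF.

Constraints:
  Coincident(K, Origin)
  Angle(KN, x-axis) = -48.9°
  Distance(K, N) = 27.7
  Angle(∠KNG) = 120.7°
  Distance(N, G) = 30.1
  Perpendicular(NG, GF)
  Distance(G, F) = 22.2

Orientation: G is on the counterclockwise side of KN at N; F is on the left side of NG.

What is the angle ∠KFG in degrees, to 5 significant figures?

92.094°

K is at the origin; KN runs at -48.9° with length 27.7, so N = 27.7·(cos -48.9°, sin -48.9°) = (18.209, -20.874). ∠KNG = 120.7°, so NG runs at -48.9° + (180° − 120.7°) = 10.400° from the x-axis; with |NG| = 30.1, G = N + 30.1·(cos 10.400°, sin 10.400°) = (47.815, -15.440). The perpendicularity gives GF at right angles to NG; with |GF| = 22.2 on the left of NG, F = G + 22.2·(-0.18052, 0.98357) = (43.807, 6.3952). Then cos ∠KFG = FK·FG / (|FK||FG|), giving 92.094°.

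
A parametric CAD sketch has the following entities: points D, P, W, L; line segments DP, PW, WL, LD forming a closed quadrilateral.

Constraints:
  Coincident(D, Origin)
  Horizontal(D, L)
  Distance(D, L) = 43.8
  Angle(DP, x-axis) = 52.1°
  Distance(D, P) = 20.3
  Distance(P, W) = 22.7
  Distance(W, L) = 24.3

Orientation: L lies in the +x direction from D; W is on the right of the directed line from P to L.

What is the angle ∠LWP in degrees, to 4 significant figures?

96.89°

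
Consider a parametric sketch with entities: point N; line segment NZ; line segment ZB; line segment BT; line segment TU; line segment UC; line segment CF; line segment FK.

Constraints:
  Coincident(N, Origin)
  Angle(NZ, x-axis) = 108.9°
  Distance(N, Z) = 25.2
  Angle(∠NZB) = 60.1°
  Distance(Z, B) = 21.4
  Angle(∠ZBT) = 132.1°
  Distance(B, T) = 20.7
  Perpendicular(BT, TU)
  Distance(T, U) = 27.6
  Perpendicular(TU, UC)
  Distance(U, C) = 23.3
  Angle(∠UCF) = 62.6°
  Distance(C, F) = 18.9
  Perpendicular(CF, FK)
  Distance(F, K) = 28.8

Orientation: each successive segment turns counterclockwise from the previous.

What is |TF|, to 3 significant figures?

18.2

TU is perpendicular to UC, so UC runs at 96.7°; with |UC| = 23.3, C = (4.85, 13.5). ∠UCF = 62.6° gives CF at -146° from the x-axis; with |CF| = 18.9, F = (-10.8, 2.95). Then |TF| = |F − T| = 18.2.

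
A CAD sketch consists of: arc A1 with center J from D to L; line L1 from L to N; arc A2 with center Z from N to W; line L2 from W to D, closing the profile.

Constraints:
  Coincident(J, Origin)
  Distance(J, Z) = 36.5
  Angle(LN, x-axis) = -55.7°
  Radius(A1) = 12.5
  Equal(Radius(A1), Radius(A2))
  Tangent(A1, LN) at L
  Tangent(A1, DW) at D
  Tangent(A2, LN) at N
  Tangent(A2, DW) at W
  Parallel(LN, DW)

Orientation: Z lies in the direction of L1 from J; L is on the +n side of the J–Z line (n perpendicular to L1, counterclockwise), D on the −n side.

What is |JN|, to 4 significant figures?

38.58

The slot axis is L1's direction at -55.7°, so u = (cos -55.7°, sin -55.7°) = (0.5635, -0.8261) and n = (−sin -55.7°, cos -55.7°) = (0.8261, 0.5635). J is at the origin and Z lies 36.5 along u from J, so Z = 36.5·u = (20.57, -30.15). Tangency of A1 to both parallel lines with radius 12.5 puts L and D at J ± 12.5·n: L = (10.33, 7.044), D = (-10.33, -7.044). Equal radii place N and W the same way about Z: N = Z + 12.5·n = (30.89, -23.11), W = Z − 12.5·n = (10.24, -37.20). Then |JN| = |N − J| = 38.58.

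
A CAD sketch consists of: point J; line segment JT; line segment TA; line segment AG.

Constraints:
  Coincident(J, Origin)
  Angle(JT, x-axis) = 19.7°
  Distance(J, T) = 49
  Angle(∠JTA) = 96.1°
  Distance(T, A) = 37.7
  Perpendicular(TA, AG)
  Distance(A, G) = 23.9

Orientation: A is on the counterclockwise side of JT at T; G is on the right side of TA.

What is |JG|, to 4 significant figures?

84.35

∠JTA = 96.1°, so TA runs at 19.7° + (180° − 96.1°) = 103.6° from the x-axis; with |TA| = 37.7, A = T + 37.7·(cos 103.6°, sin 103.6°) = (37.27, 53.16). TA ⟂ AG; with |AG| = 23.9 on the right of TA, G = A + 23.9·(0.9720, 0.2351) = (60.50, 58.78). Then |JG| = |G − J| = 84.35.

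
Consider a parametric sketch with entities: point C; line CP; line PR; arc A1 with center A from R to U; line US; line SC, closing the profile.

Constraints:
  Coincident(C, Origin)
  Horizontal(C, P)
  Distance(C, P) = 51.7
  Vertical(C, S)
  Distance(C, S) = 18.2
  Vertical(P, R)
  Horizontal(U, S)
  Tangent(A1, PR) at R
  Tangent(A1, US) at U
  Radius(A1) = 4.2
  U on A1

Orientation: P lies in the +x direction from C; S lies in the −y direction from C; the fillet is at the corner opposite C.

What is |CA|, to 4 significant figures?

49.52

C is at the origin; CP is horizontal with |CP| = 51.7 and P on the +x side, so P = (51.70, 0.000). C and S share the same x with |CS| = 18.2 and S on the −y side, so S = (0.000, -18.20). The virtual corner opposite C is at (51.70, -18.20). The tangent condition forces AR to be normal to PR and the tangent condition forces AU to be normal to US, with radius 4.2, so the center A sits 4.2 in from both sides at A = (47.50, -14.00). Then |CA| = |A − C| = 49.52.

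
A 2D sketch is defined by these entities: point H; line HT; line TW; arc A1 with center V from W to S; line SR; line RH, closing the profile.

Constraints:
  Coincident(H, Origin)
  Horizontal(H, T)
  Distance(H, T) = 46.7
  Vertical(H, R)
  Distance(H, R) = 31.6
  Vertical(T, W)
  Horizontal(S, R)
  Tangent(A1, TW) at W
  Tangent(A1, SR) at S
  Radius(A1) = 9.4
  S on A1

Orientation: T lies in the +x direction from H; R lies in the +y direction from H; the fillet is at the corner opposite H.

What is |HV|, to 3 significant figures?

43.4

H is at the origin; HT is horizontal with |HT| = 46.7 and T on the +x side, so T = (46.7, 0.00). H and R share the same x with |HR| = 31.6 and R on the +y side, so R = (0.00, 31.6). The virtual corner opposite H is at (46.7, 31.6). A1 meets TW tangentially, so VW is at right angles to TW and tangency of A1 to SR means the radius VS is perpendicular to SR, with radius 9.4, so the center V sits 9.4 in from both sides at V = (37.3, 22.2). Then |HV| = |V − H| = 43.4.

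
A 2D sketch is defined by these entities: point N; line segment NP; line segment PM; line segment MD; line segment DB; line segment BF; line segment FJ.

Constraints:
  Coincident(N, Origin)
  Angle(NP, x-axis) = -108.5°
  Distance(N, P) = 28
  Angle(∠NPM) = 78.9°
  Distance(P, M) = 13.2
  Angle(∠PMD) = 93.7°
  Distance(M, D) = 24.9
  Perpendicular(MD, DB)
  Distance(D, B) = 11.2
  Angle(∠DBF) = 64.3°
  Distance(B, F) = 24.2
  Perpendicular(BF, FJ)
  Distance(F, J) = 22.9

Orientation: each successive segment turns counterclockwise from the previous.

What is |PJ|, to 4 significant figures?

35.89

N is at the origin; NP runs at -108.5° with length 28.0, so P = (-8.885, -26.55). ∠NPM = 78.9° gives PM at -7.400° from the x-axis; with |PM| = 13.2, M = (4.206, -28.25). ∠PMD = 93.7° gives MD at 78.90° from the x-axis; with |MD| = 24.9, D = (8.999, -3.819). MD ⟂ DB, so DB runs at 168.9°; with |DB| = 11.2, B = (-1.991, -1.663). ∠DBF = 64.3° gives BF at -75.40° from the x-axis; with |BF| = 24.2, F = (4.109, -25.08). BF is perpendicular to FJ, so FJ runs at 14.60°; with |FJ| = 22.9, J = (26.27, -19.31). Then |PJ| = |J − P| = 35.89.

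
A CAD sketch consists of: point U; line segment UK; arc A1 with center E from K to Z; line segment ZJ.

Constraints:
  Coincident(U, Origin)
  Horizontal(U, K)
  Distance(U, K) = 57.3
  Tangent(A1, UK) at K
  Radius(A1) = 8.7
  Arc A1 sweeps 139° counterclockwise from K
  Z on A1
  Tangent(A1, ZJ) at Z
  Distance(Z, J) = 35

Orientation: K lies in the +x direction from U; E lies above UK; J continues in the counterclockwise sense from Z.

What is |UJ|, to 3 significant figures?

52.9

U is at the origin; UK is horizontal with |UK| = 57.3 and K on the +x side, so K = (57.3, 0.00). Since A1 is tangent to UK there, EK ⟂ UK, so E = K + (0, 8.7) = (57.3, 8.70). On A1, K sits at bearing -90° from E; a 139° counterclockwise sweep puts Z at bearing 49°, so Z = E + 8.7·(cos 49°, sin 49°) = (63.0, 15.3). Tangency of A1 to ZJ means the radius EZ is perpendicular to ZJ, so ZJ runs along (−sin 49°, cos 49°); with |ZJ| = 35.0, J = (36.6, 38.2). Then |UJ| = |J − U| = 52.9.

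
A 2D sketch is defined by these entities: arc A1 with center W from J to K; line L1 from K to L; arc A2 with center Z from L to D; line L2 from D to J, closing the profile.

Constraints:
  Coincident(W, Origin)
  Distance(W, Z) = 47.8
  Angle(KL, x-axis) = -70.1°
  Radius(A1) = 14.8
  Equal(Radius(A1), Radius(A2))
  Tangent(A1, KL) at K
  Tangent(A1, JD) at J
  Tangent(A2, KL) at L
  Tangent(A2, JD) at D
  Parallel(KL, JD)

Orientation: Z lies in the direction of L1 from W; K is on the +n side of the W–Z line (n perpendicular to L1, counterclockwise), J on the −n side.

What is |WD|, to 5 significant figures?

50.039

The slot axis is L1's direction at -70.1°, so u = (cos -70.1°, sin -70.1°) = (0.34038, -0.94029) and n = (−sin -70.1°, cos -70.1°) = (0.94029, 0.34038). W is at the origin and Z lies 47.8 along u from W, so Z = 47.8·u = (16.270, -44.946). Tangency of A1 to both parallel lines with radius 14.8 puts K and J at W ± 14.8·n: K = (13.916, 5.0376), J = (-13.916, -5.0376). Equal radii place L and D the same way about Z: L = Z + 14.8·n = (30.186, -39.908), D = Z − 14.8·n = (2.3539, -49.983). Then |WD| = |D − W| = 50.039.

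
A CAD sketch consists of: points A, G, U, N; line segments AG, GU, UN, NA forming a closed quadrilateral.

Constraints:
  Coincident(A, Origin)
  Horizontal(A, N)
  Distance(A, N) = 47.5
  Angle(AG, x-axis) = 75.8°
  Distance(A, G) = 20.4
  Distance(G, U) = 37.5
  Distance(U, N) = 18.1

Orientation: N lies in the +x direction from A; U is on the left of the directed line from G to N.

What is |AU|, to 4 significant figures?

45.85

Checks: |GU| = 37.50 ✓; |UN| = 18.10 ✓.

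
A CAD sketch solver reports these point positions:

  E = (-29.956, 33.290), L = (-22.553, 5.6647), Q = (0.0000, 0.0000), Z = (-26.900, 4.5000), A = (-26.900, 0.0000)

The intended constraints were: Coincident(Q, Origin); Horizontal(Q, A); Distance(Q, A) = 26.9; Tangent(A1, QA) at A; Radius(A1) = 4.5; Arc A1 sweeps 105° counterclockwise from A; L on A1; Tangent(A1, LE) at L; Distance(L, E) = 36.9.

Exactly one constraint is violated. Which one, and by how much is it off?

Distance(L, E) = 36.9 — off by 8.30.

Q = (0.00, 0.00) ✓; Q.y = 0.00, A.y = 0.00 ✓; |QA| = 26.90 ✓; ∠(ZA, AQ) = 90.00° ✓; |ZA| = 4.500 ✓; bearing(Z→L) − bearing(Z→A) = 105.0° ✓; |ZL| = 4.500 ✓; ∠(ZL, LE) = 90.00° ✓; |LE| = 28.60 ✗.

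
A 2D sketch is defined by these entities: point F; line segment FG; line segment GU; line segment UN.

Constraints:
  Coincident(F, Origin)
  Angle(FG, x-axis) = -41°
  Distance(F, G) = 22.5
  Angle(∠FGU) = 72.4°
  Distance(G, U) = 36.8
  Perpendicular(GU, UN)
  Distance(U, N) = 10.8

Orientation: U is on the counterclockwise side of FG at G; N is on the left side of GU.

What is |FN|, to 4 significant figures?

31.83

F is at the origin; FG runs at -41.0° with length 22.5, so G = 22.5·(cos -41.0°, sin -41.0°) = (16.98, -14.76). ∠FGU = 72.4°, so GU runs at -41.0° + (180° − 72.4°) = 66.60° from the x-axis; with |GU| = 36.8, U = G + 36.8·(cos 66.60°, sin 66.60°) = (31.60, 19.01). GU is perpendicular to UN; with |UN| = 10.8 on the left of GU, N = U + 10.8·(-0.9178, 0.3971) = (21.68, 23.30). Then |FN| = |N − F| = 31.83.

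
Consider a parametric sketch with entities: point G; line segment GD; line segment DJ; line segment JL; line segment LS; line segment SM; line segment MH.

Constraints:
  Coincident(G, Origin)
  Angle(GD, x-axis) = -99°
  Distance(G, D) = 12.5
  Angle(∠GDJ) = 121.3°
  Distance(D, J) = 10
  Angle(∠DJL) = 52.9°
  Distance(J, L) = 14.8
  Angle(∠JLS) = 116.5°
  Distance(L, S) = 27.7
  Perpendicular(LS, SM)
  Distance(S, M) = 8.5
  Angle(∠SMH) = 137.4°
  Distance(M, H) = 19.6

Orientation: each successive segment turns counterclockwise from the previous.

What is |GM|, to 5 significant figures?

21.897

G is at the origin; GD runs at -99.0° with length 12.5, so D = (-1.9554, -12.346). ∠GDJ = 121.3° gives DJ at -40.300° from the x-axis; with |DJ| = 10.0, J = (5.6713, -18.814). ∠DJL = 52.9° gives JL at 86.800° from the x-axis; with |JL| = 14.8, L = (6.4974, -4.0371). ∠JLS = 116.5° gives LS at 150.30° from the x-axis; with |LS| = 27.7, S = (-17.564, 9.6871). LS ⟂ SM, so SM runs at -119.70°; with |SM| = 8.5, M = (-21.775, 2.3038). Then |GM| = |M − G| = 21.897.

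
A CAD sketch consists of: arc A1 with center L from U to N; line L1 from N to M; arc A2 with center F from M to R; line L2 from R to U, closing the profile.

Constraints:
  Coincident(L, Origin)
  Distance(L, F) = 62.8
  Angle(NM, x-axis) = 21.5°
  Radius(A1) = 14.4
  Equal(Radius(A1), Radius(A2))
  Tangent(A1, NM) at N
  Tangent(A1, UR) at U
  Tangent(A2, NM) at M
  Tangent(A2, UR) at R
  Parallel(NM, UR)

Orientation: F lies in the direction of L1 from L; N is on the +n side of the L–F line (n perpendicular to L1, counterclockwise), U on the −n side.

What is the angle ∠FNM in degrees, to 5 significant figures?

12.915°

Tangency of A1 to both parallel lines with radius 14.4 puts N and U at L ± 14.4·n: N = (-5.2776, 13.398), U = (5.2776, -13.398). Equal radii place M and R the same way about F: M = F + 14.4·n = (53.153, 36.414), R = F − 14.4·n = (63.708, 9.6183). Then cos ∠FNM = NF·NM / (|NF||NM|), giving 12.915°.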